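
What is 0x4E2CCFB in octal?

0o470546373

Expand each hex digit to 4 bits: 4=0100 E=1110 2=0010 C=1100 C=1100 F=1111 B=1011.
Group the bits in threes: 100 111 000 101 100 110 011 111 011 → 470546373.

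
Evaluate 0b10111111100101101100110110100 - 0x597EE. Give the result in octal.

0b10111111100101101100110110100 = 0o2774554664 in octal.
0x597EE = 0o1313756 in octal.
Subtract column by column in base 8:
  4-6 → 6 (borrow)
  6-5-1 → 0
  6-7 → 7 (borrow)
  4-3-1 → 0
  5-1 → 4
  5-3 → 2
  4-1 → 3
  7-0 → 7
  7-0 → 7
  2-0 → 2

0o2773240706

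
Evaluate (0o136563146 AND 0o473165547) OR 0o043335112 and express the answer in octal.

0o73375156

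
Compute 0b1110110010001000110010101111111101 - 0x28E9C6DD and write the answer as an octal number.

0b1110110010001000110010101111111101 = 0o166210625775 in octal.
0x28E9C6DD = 0o5072343335 in octal.
Subtract column by column in base 8:
  5-5 → 0
  7-3 → 4
  7-3 → 4
  5-3 → 2
  2-4 → 6 (borrow)
  6-3-1 → 2
  0-2 → 6 (borrow)
  1-7-1 → 1 (borrow)
  2-0-1 → 1
  6-5 → 1
  6-0 → 6
  1-0 → 1

0o161116262440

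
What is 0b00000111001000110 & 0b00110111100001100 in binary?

0b00000111000000100

AND bit by bit (1 only where both bits are 1):
  00000111001000110
& 00110111100001100
= 00000111000000100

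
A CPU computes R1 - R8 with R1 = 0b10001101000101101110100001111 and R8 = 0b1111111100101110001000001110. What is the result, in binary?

Subtract column by column in base 2:
  1-0 → 1
  1-1 → 0
  1-1 → 0
  1-1 → 0
  0-0 → 0
  0-0 → 0
  0-0 → 0
  0-0 → 0
  1-0 → 1
  0-1 → 1 (borrow)
  1-0-1 → 0
  1-0 → 1
  1-0 → 1
  0-1 → 1 (borrow)
  1-1-1 → 1 (borrow)
  1-1-1 → 1 (borrow)
  0-0-1 → 1 (borrow)
  1-1-1 → 1 (borrow)
  0-0-1 → 1 (borrow)
  0-0-1 → 1 (borrow)
  0-1-1 → 0 (borrow)
  1-1-1 → 1 (borrow)
  0-1-1 → 0 (borrow)
  1-1-1 → 1 (borrow)
  1-1-1 → 1 (borrow)
  0-1-1 → 0 (borrow)
  0-1-1 → 0 (borrow)
  0-1-1 → 0 (borrow)
  1-0-1 → 0

0b1101011111111101100000001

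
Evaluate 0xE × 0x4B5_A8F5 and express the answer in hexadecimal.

0x41EF3D66

Multiply each base-16 digit by 14, carrying:
  5×14 = 70 → write 6 carry 4
  F×14+4 = 214 → write 6 carry 13
  8×14+13 = 125 → write D carry 7
  A×14+7 = 147 → write 3 carry 9
  5×14+9 = 79 → write F carry 4
  B×14+4 = 158 → write E carry 9
  4×14+9 = 65 → write 1 carry 4
  remaining carry: 4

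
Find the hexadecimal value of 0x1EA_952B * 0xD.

0x18E9932F

Multiply each base-16 digit by 13, carrying:
  B×13 = 143 → write F carry 8
  2×13+8 = 34 → write 2 carry 2
  5×13+2 = 67 → write 3 carry 4
  9×13+4 = 121 → write 9 carry 7
  A×13+7 = 137 → write 9 carry 8
  E×13+8 = 190 → write E carry 11
  1×13+11 = 24 → write 8 carry 1
  remaining carry: 1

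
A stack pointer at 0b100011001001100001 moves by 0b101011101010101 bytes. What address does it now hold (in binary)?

Add column by column in base 2, right to left:
  1+1 = 0 carry 1
  0+0+1 = 1
  0+1 = 1
  0+0 = 0
  0+1 = 1
  1+0 = 1
  1+1 = 0 carry 1
  0+0+1 = 1
  0+1 = 1
  1+1 = 0 carry 1
  0+1+1 = 0 carry 1
  0+0+1 = 1
  1+1 = 0 carry 1
  1+0+1 = 0 carry 1
  0+1+1 = 0 carry 1
  0+0+1 = 1
  0+0 = 0
  1+0 = 1

0b101000100110110110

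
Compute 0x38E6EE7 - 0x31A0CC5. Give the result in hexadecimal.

Subtract column by column in base 16:
  7-5 → 2
  E-C → 2
  E-C → 2
  6-0 → 6
  E-A → 4
  8-1 → 7
  3-3 → 0

0x746222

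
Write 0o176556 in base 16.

Each octal digit is 3 bits: 1=001 7=111 6=110 5=101 5=101 6=110.
Group the bits into nibbles: 1111 1101 0110 1110 → FD6E.

0xFD6E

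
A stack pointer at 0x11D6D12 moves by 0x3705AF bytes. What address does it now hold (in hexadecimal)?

Add column by column in base 16, right to left:
  2+F = 1 carry 1
  1+A+1 = C
  D+5 = 2 carry 1
  6+0+1 = 7
  D+7 = 4 carry 1
  1+3+1 = 5
  1+0 = 1

0x15472C1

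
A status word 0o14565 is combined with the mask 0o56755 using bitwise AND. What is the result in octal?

AND each oct digit independently (no carries):
  1&5=1, 4&6=4, 5&7=5, 6&5=4, 5&5=5

0o14545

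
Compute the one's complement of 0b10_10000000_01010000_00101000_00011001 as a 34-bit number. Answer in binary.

0b0101111111101011111101011111100110

Invert each bit: 1010000000010100000010100000011001 → 0101111111101011111101011111100110.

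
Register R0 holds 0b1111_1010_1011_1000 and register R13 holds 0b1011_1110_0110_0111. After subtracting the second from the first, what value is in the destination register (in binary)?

Subtract column by column in base 2:
  0-1 → 1 (borrow)
  0-1-1 → 0 (borrow)
  0-1-1 → 0 (borrow)
  1-0-1 → 0
  1-0 → 1
  1-1 → 0
  0-1 → 1 (borrow)
  1-0-1 → 0
  0-0 → 0
  1-1 → 0
  0-1 → 1 (borrow)
  1-1-1 → 1 (borrow)
  1-1-1 → 1 (borrow)
  1-1-1 → 1 (borrow)
  1-0-1 → 0
  1-1 → 0

0b11110001010001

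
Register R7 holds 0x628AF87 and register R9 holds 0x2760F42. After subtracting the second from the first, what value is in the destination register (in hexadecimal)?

0x3B2A045

Subtract column by column in base 16:
  7-2 → 5
  8-4 → 4
  F-F → 0
  A-0 → A
  8-6 → 2
  2-7 → B (borrow)
  6-2-1 → 3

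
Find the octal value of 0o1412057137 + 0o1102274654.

0o2514354013

Add column by column in base 8, right to left:
  7+4 = 3 carry 1
  3+5+1 = 1 carry 1
  1+6+1 = 0 carry 1
  7+4+1 = 4 carry 1
  5+7+1 = 5 carry 1
  0+2+1 = 3
  2+2 = 4
  1+0 = 1
  4+1 = 5
  1+1 = 2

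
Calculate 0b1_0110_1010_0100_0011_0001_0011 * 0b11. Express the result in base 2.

Multiply each base-2 digit by 3, carrying:
  1×3 = 3 → write 1 carry 1
  1×3+1 = 4 → write 0 carry 2
  0×3+2 = 2 → write 0 carry 1
  0×3+1 = 1 → write 1
  1×3 = 3 → write 1 carry 1
  0×3+1 = 1 → write 1
  0×3 = 0 → write 0
  0×3 = 0 → write 0
  1×3 = 3 → write 1 carry 1
  1×3+1 = 4 → write 0 carry 2
  0×3+2 = 2 → write 0 carry 1
  0×3+1 = 1 → write 1
  0×3 = 0 → write 0
  0×3 = 0 → write 0
  1×3 = 3 → write 1 carry 1
  0×3+1 = 1 → write 1
  0×3 = 0 → write 0
  1×3 = 3 → write 1 carry 1
  0×3+1 = 1 → write 1
  1×3 = 3 → write 1 carry 1
  0×3+1 = 1 → write 1
  1×3 = 3 → write 1 carry 1
  1×3+1 = 4 → write 0 carry 2
  0×3+2 = 2 → write 0 carry 1
  1×3+1 = 4 → write 0 carry 2
  remaining carry: 10

0b100001111101100100100111001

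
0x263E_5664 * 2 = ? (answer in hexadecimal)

0x4C7CACC8

Multiply each base-16 digit by 2, carrying:
  4×2 = 8 → write 8
  6×2 = 12 → write C
  6×2 = 12 → write C
  5×2 = 10 → write A
  E×2 = 28 → write C carry 1
  3×2+1 = 7 → write 7
  6×2 = 12 → write C
  2×2 = 4 → write 4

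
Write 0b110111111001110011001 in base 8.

0o6771631

Group the bits in threes: 110 111 111 001 110 011 001 → 6771631.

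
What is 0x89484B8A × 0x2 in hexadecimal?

Multiply each base-16 digit by 2, carrying:
  A×2 = 20 → write 4 carry 1
  8×2+1 = 17 → write 1 carry 1
  B×2+1 = 23 → write 7 carry 1
  4×2+1 = 9 → write 9
  8×2 = 16 → write 0 carry 1
  4×2+1 = 9 → write 9
  9×2 = 18 → write 2 carry 1
  8×2+1 = 17 → write 1 carry 1
  remaining carry: 1

0x112909714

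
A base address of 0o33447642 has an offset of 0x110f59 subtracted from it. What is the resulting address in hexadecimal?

0x5d4049

0o33447642 = 0x6e4fa2 in hexadecimal.
Subtract column by column in base 16:
  2-9 → 9 (borrow)
  a-5-1 → 4
  f-f → 0
  4-0 → 4
  e-1 → d
  6-1 → 5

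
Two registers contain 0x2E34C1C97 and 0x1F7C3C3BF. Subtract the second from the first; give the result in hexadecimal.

0xEB8858D8

Subtract column by column in base 16:
  7-F → 8 (borrow)
  9-B-1 → D (borrow)
  C-3-1 → 8
  1-C → 5 (borrow)
  C-3-1 → 8
  4-C → 8 (borrow)
  3-7-1 → B (borrow)
  E-F-1 → E (borrow)
  2-1-1 → 0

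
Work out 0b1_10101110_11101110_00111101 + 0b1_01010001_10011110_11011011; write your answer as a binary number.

Add column by column in base 2, right to left:
  1+1 = 0 carry 1
  0+1+1 = 0 carry 1
  1+0+1 = 0 carry 1
  1+1+1 = 1 carry 1
  1+1+1 = 1 carry 1
  1+0+1 = 0 carry 1
  0+1+1 = 0 carry 1
  0+1+1 = 0 carry 1
  0+0+1 = 1
  1+1 = 0 carry 1
  1+1+1 = 1 carry 1
  1+1+1 = 1 carry 1
  0+1+1 = 0 carry 1
  1+0+1 = 0 carry 1
  1+0+1 = 0 carry 1
  1+1+1 = 1 carry 1
  0+1+1 = 0 carry 1
  1+0+1 = 0 carry 1
  1+0+1 = 0 carry 1
  1+0+1 = 0 carry 1
  0+1+1 = 0 carry 1
  1+0+1 = 0 carry 1
  0+1+1 = 0 carry 1
  1+0+1 = 0 carry 1
  1+1+1 = 1 carry 1
  final carry 1

0b11000000001000110100011000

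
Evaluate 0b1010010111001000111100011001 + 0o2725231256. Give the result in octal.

0b1010010111001000111100011001 = 0o1227107431 in octal.
Add column by column in base 8, right to left:
  1+6 = 7
  3+5 = 0 carry 1
  4+2+1 = 7
  7+1 = 0 carry 1
  0+3+1 = 4
  1+2 = 3
  7+5 = 4 carry 1
  2+2+1 = 5
  2+7 = 1 carry 1
  1+2+1 = 4

0o4154340707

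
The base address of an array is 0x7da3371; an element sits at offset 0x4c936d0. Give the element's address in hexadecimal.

0xca36a41

Add column by column in base 16, right to left:
  1+0 = 1
  7+d = 4 carry 1
  3+6+1 = a
  3+3 = 6
  a+9 = 3 carry 1
  d+c+1 = a carry 1
  7+4+1 = c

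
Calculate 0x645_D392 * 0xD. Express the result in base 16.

0x518BBE6A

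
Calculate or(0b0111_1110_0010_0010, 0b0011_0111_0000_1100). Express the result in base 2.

OR bit by bit (1 where either bit is 1):
  0111111000100010
| 0011011100001100
= 0111111100101110

0b0111111100101110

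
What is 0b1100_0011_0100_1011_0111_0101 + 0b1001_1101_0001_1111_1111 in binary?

0b110011010001110101110100

Add column by column in base 2, right to left:
  1+1 = 0 carry 1
  0+1+1 = 0 carry 1
  1+1+1 = 1 carry 1
  0+1+1 = 0 carry 1
  1+1+1 = 1 carry 1
  1+1+1 = 1 carry 1
  1+1+1 = 1 carry 1
  0+1+1 = 0 carry 1
  1+1+1 = 1 carry 1
  1+0+1 = 0 carry 1
  0+0+1 = 1
  1+0 = 1
  0+1 = 1
  0+0 = 0
  1+1 = 0 carry 1
  0+1+1 = 0 carry 1
  1+1+1 = 1 carry 1
  1+0+1 = 0 carry 1
  0+0+1 = 1
  0+1 = 1
  0+0 = 0
  0+0 = 0
  1+0 = 1
  1+0 = 1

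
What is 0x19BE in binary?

Expand each hex digit to 4 bits: 1=0001 9=1001 B=1011 E=1110.

0b1100110111110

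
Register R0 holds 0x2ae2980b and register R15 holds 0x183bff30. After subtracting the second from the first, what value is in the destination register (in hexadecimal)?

0x12a698db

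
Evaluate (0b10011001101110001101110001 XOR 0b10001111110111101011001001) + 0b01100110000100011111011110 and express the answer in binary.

0b1111100011110000110010110

First 0b10011001101110001101110001 XOR 0b10001111110111101011001001 = 0b00010110011001100110111000.
Add column by column in base 2, right to left:
  0+0 = 0
  0+1 = 1
  0+1 = 1
  1+1 = 0 carry 1
  1+1+1 = 1 carry 1
  1+0+1 = 0 carry 1
  0+1+1 = 0 carry 1
  1+1+1 = 1 carry 1
  1+1+1 = 1 carry 1
  0+1+1 = 0 carry 1
  0+1+1 = 0 carry 1
  1+0+1 = 0 carry 1
  1+0+1 = 0 carry 1
  0+0+1 = 1
  0+1 = 1
  1+0 = 1
  1+0 = 1
  0+0 = 0
  0+0 = 0
  1+1 = 0 carry 1
  1+1+1 = 1 carry 1
  0+0+1 = 1
  1+0 = 1
  0+1 = 1
  0+1 = 1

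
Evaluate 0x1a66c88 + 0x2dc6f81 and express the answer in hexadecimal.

Add column by column in base 16, right to left:
  8+1 = 9
  8+8 = 0 carry 1
  c+f+1 = c carry 1
  6+6+1 = d
  6+c = 2 carry 1
  a+d+1 = 8 carry 1
  1+2+1 = 4

0x482dc09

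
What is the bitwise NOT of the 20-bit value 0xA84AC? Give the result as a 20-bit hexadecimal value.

0x57B53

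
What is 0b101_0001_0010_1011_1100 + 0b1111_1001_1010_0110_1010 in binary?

0b101001010110100100110

Add column by column in base 2, right to left:
  0+0 = 0
  0+1 = 1
  1+0 = 1
  1+1 = 0 carry 1
  1+0+1 = 0 carry 1
  1+1+1 = 1 carry 1
  0+1+1 = 0 carry 1
  1+0+1 = 0 carry 1
  0+0+1 = 1
  1+1 = 0 carry 1
  0+0+1 = 1
  0+1 = 1
  1+1 = 0 carry 1
  0+0+1 = 1
  0+0 = 0
  0+1 = 1
  1+1 = 0 carry 1
  0+1+1 = 0 carry 1
  1+1+1 = 1 carry 1
  0+1+1 = 0 carry 1
  final carry 1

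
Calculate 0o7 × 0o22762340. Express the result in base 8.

Multiply each base-8 digit by 7, carrying:
  0×7 = 0 → write 0
  4×7 = 28 → write 4 carry 3
  3×7+3 = 24 → write 0 carry 3
  2×7+3 = 17 → write 1 carry 2
  6×7+2 = 44 → write 4 carry 5
  7×7+5 = 54 → write 6 carry 6
  2×7+6 = 20 → write 4 carry 2
  2×7+2 = 16 → write 0 carry 2
  remaining carry: 2

0o204641040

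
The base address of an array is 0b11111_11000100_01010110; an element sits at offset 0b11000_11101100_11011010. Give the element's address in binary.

Add column by column in base 2, right to left:
  0+0 = 0
  1+1 = 0 carry 1
  1+0+1 = 0 carry 1
  0+1+1 = 0 carry 1
  1+1+1 = 1 carry 1
  0+0+1 = 1
  1+1 = 0 carry 1
  0+1+1 = 0 carry 1
  0+0+1 = 1
  0+0 = 0
  1+1 = 0 carry 1
  0+1+1 = 0 carry 1
  0+0+1 = 1
  0+1 = 1
  1+1 = 0 carry 1
  1+1+1 = 1 carry 1
  1+0+1 = 0 carry 1
  1+0+1 = 0 carry 1
  1+0+1 = 0 carry 1
  1+1+1 = 1 carry 1
  1+1+1 = 1 carry 1
  final carry 1

0b1110001011000100110000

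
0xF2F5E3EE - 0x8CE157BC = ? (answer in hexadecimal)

0x66148C32

Subtract column by column in base 16:
  E-C → 2
  E-B → 3
  3-7 → C (borrow)
  E-5-1 → 8
  5-1 → 4
  F-E → 1
  2-C → 6 (borrow)
  F-8-1 → 6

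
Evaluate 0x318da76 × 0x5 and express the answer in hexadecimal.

0xf7c444e

Multiply each base-16 digit by 5, carrying:
  6×5 = 30 → write e carry 1
  7×5+1 = 36 → write 4 carry 2
  a×5+2 = 52 → write 4 carry 3
  d×5+3 = 68 → write 4 carry 4
  8×5+4 = 44 → write c carry 2
  1×5+2 = 7 → write 7
  3×5 = 15 → write f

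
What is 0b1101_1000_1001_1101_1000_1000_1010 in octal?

Group the bits in threes: 001 101 100 010 011 101 100 010 001 010 → 1542354212.

0o1542354212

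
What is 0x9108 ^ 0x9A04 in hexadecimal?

0x0B0C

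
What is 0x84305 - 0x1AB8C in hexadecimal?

0x69779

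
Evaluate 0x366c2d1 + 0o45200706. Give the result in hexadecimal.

0o45200706 = 0x9501c6 in hexadecimal.
Add column by column in base 16, right to left:
  1+6 = 7
  d+c = 9 carry 1
  2+1+1 = 4
  c+0 = c
  6+5 = b
  6+9 = f
  3+0 = 3

0x3fbc497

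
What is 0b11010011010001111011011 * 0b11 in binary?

0b1001111001110101110010001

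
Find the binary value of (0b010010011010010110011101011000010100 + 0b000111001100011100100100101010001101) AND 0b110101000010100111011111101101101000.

Add column by column in base 2, right to left:
  0+1 = 1
  0+0 = 0
  1+1 = 0 carry 1
  0+1+1 = 0 carry 1
  1+0+1 = 0 carry 1
  0+0+1 = 1
  0+0 = 0
  0+1 = 1
  0+0 = 0
  1+1 = 0 carry 1
  1+0+1 = 0 carry 1
  0+1+1 = 0 carry 1
  1+0+1 = 0 carry 1
  0+0+1 = 1
  1+1 = 0 carry 1
  1+0+1 = 0 carry 1
  1+0+1 = 0 carry 1
  0+1+1 = 0 carry 1
  0+0+1 = 1
  1+0 = 1
  1+1 = 0 carry 1
  0+1+1 = 0 carry 1
  1+1+1 = 1 carry 1
  0+0+1 = 1
  0+0 = 0
  1+0 = 1
  0+1 = 1
  1+1 = 0 carry 1
  1+0+1 = 0 carry 1
  0+0+1 = 1
  0+1 = 1
  1+1 = 0 carry 1
  0+1+1 = 0 carry 1
  0+0+1 = 1
  1+0 = 1
Sum = 0b11001100110110011000010000010100001; now AND with 0b110101000010100111011111101101101000:
  011001100110110011000010000010100001
& 110101000010100111011111101101101000
= 010001000010100011000010000000100000

0b10001000010100011000010000000100000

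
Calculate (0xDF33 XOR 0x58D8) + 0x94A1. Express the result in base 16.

0x11C8C

First 0xDF33 XOR 0x58D8 = 0x87EB.
Add column by column in base 16, right to left:
  B+1 = C
  E+A = 8 carry 1
  7+4+1 = C
  8+9 = 1 carry 1
  final carry 1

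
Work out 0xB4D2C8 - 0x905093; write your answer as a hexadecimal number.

0x248235

Subtract column by column in base 16:
  8-3 → 5
  C-9 → 3
  2-0 → 2
  D-5 → 8
  4-0 → 4
  B-9 → 2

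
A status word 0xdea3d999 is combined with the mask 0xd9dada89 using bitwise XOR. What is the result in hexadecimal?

XOR each hex digit independently (no carries):
  d^d=0, e^9=7, a^d=7, 3^a=9, d^d=0, 9^a=3, 9^8=1, 9^9=0

0x07790310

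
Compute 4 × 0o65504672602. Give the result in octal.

0o326423353010

Multiply each base-8 digit by 4, carrying:
  2×4 = 8 → write 0 carry 1
  0×4+1 = 1 → write 1
  6×4 = 24 → write 0 carry 3
  2×4+3 = 11 → write 3 carry 1
  7×4+1 = 29 → write 5 carry 3
  6×4+3 = 27 → write 3 carry 3
  4×4+3 = 19 → write 3 carry 2
  0×4+2 = 2 → write 2
  5×4 = 20 → write 4 carry 2
  5×4+2 = 22 → write 6 carry 2
  6×4+2 = 26 → write 2 carry 3
  remaining carry: 3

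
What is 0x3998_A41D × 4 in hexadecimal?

Multiply each base-16 digit by 4, carrying:
  D×4 = 52 → write 4 carry 3
  1×4+3 = 7 → write 7
  4×4 = 16 → write 0 carry 1
  A×4+1 = 41 → write 9 carry 2
  8×4+2 = 34 → write 2 carry 2
  9×4+2 = 38 → write 6 carry 2
  9×4+2 = 38 → write 6 carry 2
  3×4+2 = 14 → write E

0xE6629074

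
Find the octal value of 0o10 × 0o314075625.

0o3140756250

Multiply each base-8 digit by 8, carrying:
  5×8 = 40 → write 0 carry 5
  2×8+5 = 21 → write 5 carry 2
  6×8+2 = 50 → write 2 carry 6
  5×8+6 = 46 → write 6 carry 5
  7×8+5 = 61 → write 5 carry 7
  0×8+7 = 7 → write 7
  4×8 = 32 → write 0 carry 4
  1×8+4 = 12 → write 4 carry 1
  3×8+1 = 25 → write 1 carry 3
  remaining carry: 3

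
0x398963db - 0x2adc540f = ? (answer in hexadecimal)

0xead0fcc

Subtract column by column in base 16:
  b-f → c (borrow)
  d-0-1 → c
  3-4 → f (borrow)
  6-5-1 → 0
  9-c → d (borrow)
  8-d-1 → a (borrow)
  9-a-1 → e (borrow)
  3-2-1 → 0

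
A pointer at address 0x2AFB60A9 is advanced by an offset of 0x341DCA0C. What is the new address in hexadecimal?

0x5F192AB5

Add column by column in base 16, right to left:
  9+C = 5 carry 1
  A+0+1 = B
  0+A = A
  6+C = 2 carry 1
  B+D+1 = 9 carry 1
  F+1+1 = 1 carry 1
  A+4+1 = F
  2+3 = 5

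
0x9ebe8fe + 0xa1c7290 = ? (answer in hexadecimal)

0x14085b8e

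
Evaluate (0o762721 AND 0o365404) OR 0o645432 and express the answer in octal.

0o765432

0o762721 AND 0o365404 = 0o360400.
Then OR with 0o645432.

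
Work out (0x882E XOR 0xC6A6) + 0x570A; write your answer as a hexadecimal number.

First 0x882E XOR 0xC6A6 = 0x4E88.
Add column by column in base 16, right to left:
  8+A = 2 carry 1
  8+0+1 = 9
  E+7 = 5 carry 1
  4+5+1 = A

0xA592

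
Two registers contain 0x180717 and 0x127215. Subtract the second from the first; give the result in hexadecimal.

0x59502

Subtract column by column in base 16:
  7-5 → 2
  1-1 → 0
  7-2 → 5
  0-7 → 9 (borrow)
  8-2-1 → 5
  1-1 → 0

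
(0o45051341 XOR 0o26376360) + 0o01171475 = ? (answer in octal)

First 0o45051341 XOR 0o26376360 = 0o63327021.
Add column by column in base 8, right to left:
  1+5 = 6
  2+7 = 1 carry 1
  0+4+1 = 5
  7+1 = 0 carry 1
  2+7+1 = 2 carry 1
  3+1+1 = 5
  3+1 = 4
  6+0 = 6

0o64520516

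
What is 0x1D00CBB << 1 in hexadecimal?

1 bits is not a whole number of base-16 digits; in binary: 1110100000000110010111011 << 1 = 11101000000001100101110110.

0x3A01976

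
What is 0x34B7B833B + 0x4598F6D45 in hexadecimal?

Add column by column in base 16, right to left:
  B+5 = 0 carry 1
  3+4+1 = 8
  3+D = 0 carry 1
  8+6+1 = F
  B+F = A carry 1
  7+8+1 = 0 carry 1
  B+9+1 = 5 carry 1
  4+5+1 = A
  3+4 = 7

0x7A50AF080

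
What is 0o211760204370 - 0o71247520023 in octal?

Subtract column by column in base 8:
  0-3 → 5 (borrow)
  7-2-1 → 4
  3-0 → 3
  4-0 → 4
  0-2 → 6 (borrow)
  2-5-1 → 4 (borrow)
  0-7-1 → 0 (borrow)
  6-4-1 → 1
  7-2 → 5
  1-1 → 0
  1-7 → 2 (borrow)
  2-0-1 → 1

0o120510464345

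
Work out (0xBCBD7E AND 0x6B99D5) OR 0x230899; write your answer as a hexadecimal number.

0xBCBD7E AND 0x6B99D5 = 0x289954.
Then OR with 0x230899.

0x2B99DD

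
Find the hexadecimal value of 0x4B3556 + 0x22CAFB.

Add column by column in base 16, right to left:
  6+B = 1 carry 1
  5+F+1 = 5 carry 1
  5+A+1 = 0 carry 1
  3+C+1 = 0 carry 1
  B+2+1 = E
  4+2 = 6

0x6E0051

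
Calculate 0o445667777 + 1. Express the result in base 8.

The trailing 4 digits are 7 (max in base 8), so adding 1 cascades: they roll to 0 and the next digit up increments.

0o445670000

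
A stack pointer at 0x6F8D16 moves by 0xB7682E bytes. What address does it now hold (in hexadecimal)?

0x126F544

Add column by column in base 16, right to left:
  6+E = 4 carry 1
  1+2+1 = 4
  D+8 = 5 carry 1
  8+6+1 = F
  F+7 = 6 carry 1
  6+B+1 = 2 carry 1
  final carry 1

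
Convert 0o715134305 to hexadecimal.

0x734B8C5

Each octal digit is 3 bits: 7=111 1=001 5=101 1=001 3=011 4=100 3=011 0=000 5=101.
Group the bits into nibbles: 0111 0011 0100 1011 1000 1100 0101 → 734B8C5.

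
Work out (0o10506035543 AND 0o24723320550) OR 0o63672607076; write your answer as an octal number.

0o63772627576

0o10506035543 AND 0o24723320550 = 0o00502020540.
Then OR with 0o63672607076.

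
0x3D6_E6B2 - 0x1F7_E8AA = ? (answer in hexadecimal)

0x1DEFE08

Subtract column by column in base 16:
  2-A → 8 (borrow)
  B-A-1 → 0
  6-8 → E (borrow)
  E-E-1 → F (borrow)
  6-7-1 → E (borrow)
  D-F-1 → D (borrow)
  3-1-1 → 1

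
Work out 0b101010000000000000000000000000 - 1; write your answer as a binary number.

0b101001111111111111111111111111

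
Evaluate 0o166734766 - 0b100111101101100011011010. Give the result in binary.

0o166734766 = 0b1110110111011100111110110 in binary.
Subtract column by column in base 2:
  0-0 → 0
  1-1 → 0
  1-0 → 1
  0-1 → 1 (borrow)
  1-1-1 → 1 (borrow)
  1-0-1 → 0
  1-1 → 0
  1-1 → 0
  1-0 → 1
  0-0 → 0
  0-0 → 0
  1-1 → 0
  1-1 → 0
  1-0 → 1
  0-1 → 1 (borrow)
  1-1-1 → 1 (borrow)
  1-0-1 → 0
  1-1 → 0
  0-1 → 1 (borrow)
  1-1-1 → 1 (borrow)
  1-1-1 → 1 (borrow)
  0-0-1 → 1 (borrow)
  1-0-1 → 0
  1-1 → 0
  1-0 → 1

0b1001111001110000100011100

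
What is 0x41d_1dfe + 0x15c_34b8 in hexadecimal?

0x57952b6

Add column by column in base 16, right to left:
  e+8 = 6 carry 1
  f+b+1 = b carry 1
  d+4+1 = 2 carry 1
  1+3+1 = 5
  d+c = 9 carry 1
  1+5+1 = 7
  4+1 = 5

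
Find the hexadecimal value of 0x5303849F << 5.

5 bits is not a whole number of base-16 digits; in binary: 1010011000000111000010010011111 << 5 = 101001100000011100001001001111100000.

0xA607093E0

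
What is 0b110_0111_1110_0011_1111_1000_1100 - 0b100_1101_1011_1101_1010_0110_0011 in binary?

Subtract column by column in base 2:
  0-1 → 1 (borrow)
  0-1-1 → 0 (borrow)
  1-0-1 → 0
  1-0 → 1
  0-0 → 0
  0-1 → 1 (borrow)
  0-1-1 → 0 (borrow)
  1-0-1 → 0
  1-0 → 1
  1-1 → 0
  1-0 → 1
  1-1 → 0
  1-1 → 0
  1-0 → 1
  0-1 → 1 (borrow)
  0-1-1 → 0 (borrow)
  0-1-1 → 0 (borrow)
  1-1-1 → 1 (borrow)
  1-0-1 → 0
  1-1 → 0
  1-1 → 0
  1-0 → 1
  1-1 → 0
  0-1 → 1 (borrow)
  0-0-1 → 1 (borrow)
  1-0-1 → 0
  1-1 → 0

0b1101000100110010100101001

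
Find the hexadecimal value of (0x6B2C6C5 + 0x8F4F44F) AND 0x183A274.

0x183A214

Add column by column in base 16, right to left:
  5+F = 4 carry 1
  C+4+1 = 1 carry 1
  6+4+1 = B
  C+F = B carry 1
  2+4+1 = 7
  B+F = A carry 1
  6+8+1 = F
Sum = 0xFA7BB14; now AND with 0x183A274:
  F&1=1, A&8=8, 7&3=3, B&A=A, B&2=2, 1&7=1, 4&4=4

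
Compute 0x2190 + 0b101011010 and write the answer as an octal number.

0x2190 = 0o20620 in octal.
0b101011010 = 0o532 in octal.
Add column by column in base 8, right to left:
  0+2 = 2
  2+3 = 5
  6+5 = 3 carry 1
  0+0+1 = 1
  2+0 = 2

0o21352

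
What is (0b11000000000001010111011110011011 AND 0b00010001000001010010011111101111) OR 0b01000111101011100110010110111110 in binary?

0b1000111101011110110011110111111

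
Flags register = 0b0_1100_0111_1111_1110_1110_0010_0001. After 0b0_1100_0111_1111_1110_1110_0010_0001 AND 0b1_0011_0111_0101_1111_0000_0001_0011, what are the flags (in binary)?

AND bit by bit (1 only where both bits are 1):
  01100011111111110111000100001
& 10011011101011111000000010011
= 00000011101011110000000000001

0b00000011101011110000000000001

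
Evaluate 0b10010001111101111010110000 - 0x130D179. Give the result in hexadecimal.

0b10010001111101111010110000 = 0x247DEB0 in hexadecimal.
Subtract column by column in base 16:
  0-9 → 7 (borrow)
  B-7-1 → 3
  E-1 → D
  D-D → 0
  7-0 → 7
  4-3 → 1
  2-1 → 1

0x1170D37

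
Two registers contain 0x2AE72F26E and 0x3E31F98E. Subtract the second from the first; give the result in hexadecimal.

Subtract column by column in base 16:
  E-E → 0
  6-8 → E (borrow)
  2-9-1 → 8 (borrow)
  F-F-1 → F (borrow)
  2-1-1 → 0
  7-3 → 4
  E-E → 0
  A-3 → 7
  2-0 → 2

0x27040F8E0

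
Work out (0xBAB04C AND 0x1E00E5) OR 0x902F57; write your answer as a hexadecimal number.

0x9A2F57

0xBAB04C AND 0x1E00E5 = 0x1A0044.
Then OR with 0x902F57.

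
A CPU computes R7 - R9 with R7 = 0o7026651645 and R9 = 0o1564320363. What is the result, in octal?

0o5242331262

Subtract column by column in base 8:
  5-3 → 2
  4-6 → 6 (borrow)
  6-3-1 → 2
  1-0 → 1
  5-2 → 3
  6-3 → 3
  6-4 → 2
  2-6 → 4 (borrow)
  0-5-1 → 2 (borrow)
  7-1-1 → 5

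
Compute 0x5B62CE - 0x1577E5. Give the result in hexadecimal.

Subtract column by column in base 16:
  E-5 → 9
  C-E → E (borrow)
  2-7-1 → A (borrow)
  6-7-1 → E (borrow)
  B-5-1 → 5
  5-1 → 4

0x45EAE9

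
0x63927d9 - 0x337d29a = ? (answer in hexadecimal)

0x301553f

Subtract column by column in base 16:
  9-a → f (borrow)
  d-9-1 → 3
  7-2 → 5
  2-d → 5 (borrow)
  9-7-1 → 1
  3-3 → 0
  6-3 → 3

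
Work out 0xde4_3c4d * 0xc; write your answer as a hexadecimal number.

0xa6b2d39c

Multiply each base-16 digit by 12, carrying:
  d×12 = 156 → write c carry 9
  4×12+9 = 57 → write 9 carry 3
  c×12+3 = 147 → write 3 carry 9
  3×12+9 = 45 → write d carry 2
  4×12+2 = 50 → write 2 carry 3
  e×12+3 = 171 → write b carry 10
  d×12+10 = 166 → write 6 carry 10
  remaining carry: a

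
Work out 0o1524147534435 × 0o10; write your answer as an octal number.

0o15241475344350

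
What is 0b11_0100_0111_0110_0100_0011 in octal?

0o15073103

Group the bits in threes: 001 101 000 111 011 001 000 011 → 15073103.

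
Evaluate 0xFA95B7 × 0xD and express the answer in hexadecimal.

Multiply each base-16 digit by 13, carrying:
  7×13 = 91 → write B carry 5
  B×13+5 = 148 → write 4 carry 9
  5×13+9 = 74 → write A carry 4
  9×13+4 = 121 → write 9 carry 7
  A×13+7 = 137 → write 9 carry 8
  F×13+8 = 203 → write B carry 12
  remaining carry: C

0xCB99A4B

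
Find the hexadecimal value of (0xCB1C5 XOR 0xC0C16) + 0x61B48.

First 0xCB1C5 XOR 0xC0C16 = 0x0BDD3.
Add column by column in base 16, right to left:
  3+8 = B
  D+4 = 1 carry 1
  D+B+1 = 9 carry 1
  B+1+1 = D
  0+6 = 6

0x6D91B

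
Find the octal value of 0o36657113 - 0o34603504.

0o2053407

Subtract column by column in base 8:
  3-4 → 7 (borrow)
  1-0-1 → 0
  1-5 → 4 (borrow)
  7-3-1 → 3
  5-0 → 5
  6-6 → 0
  6-4 → 2
  3-3 → 0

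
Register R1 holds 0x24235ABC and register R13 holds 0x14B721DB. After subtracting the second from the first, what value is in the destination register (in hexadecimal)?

0xF6C38E1

Subtract column by column in base 16:
  C-B → 1
  B-D → E (borrow)
  A-1-1 → 8
  5-2 → 3
  3-7 → C (borrow)
  2-B-1 → 6 (borrow)
  4-4-1 → F (borrow)
  2-1-1 → 0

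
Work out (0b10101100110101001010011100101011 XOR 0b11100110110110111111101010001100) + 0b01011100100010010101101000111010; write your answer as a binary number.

0b10100110100110001011011111100001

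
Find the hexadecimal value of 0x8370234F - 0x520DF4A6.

Subtract column by column in base 16:
  F-6 → 9
  4-A → A (borrow)
  3-4-1 → E (borrow)
  2-F-1 → 2 (borrow)
  0-D-1 → 2 (borrow)
  7-0-1 → 6
  3-2 → 1
  8-5 → 3

0x31622EA9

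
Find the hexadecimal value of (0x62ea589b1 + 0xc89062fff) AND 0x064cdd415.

Add column by column in base 16, right to left:
  1+f = 0 carry 1
  b+f+1 = b carry 1
  9+f+1 = 9 carry 1
  8+2+1 = b
  5+6 = b
  a+0 = a
  e+9 = 7 carry 1
  2+8+1 = b
  6+c = 2 carry 1
  final carry 1
Sum = 0x12b7abb9b0; now AND with 0x064cdd415:
  1&0=0, 2&0=0, b&6=2, 7&4=4, a&c=8, b&d=9, b&d=9, 9&4=0, b&1=1, 0&5=0

0x24899010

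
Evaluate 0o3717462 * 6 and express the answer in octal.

0o27335454

Multiply each base-8 digit by 6, carrying:
  2×6 = 12 → write 4 carry 1
  6×6+1 = 37 → write 5 carry 4
  4×6+4 = 28 → write 4 carry 3
  7×6+3 = 45 → write 5 carry 5
  1×6+5 = 11 → write 3 carry 1
  7×6+1 = 43 → write 3 carry 5
  3×6+5 = 23 → write 7 carry 2
  remaining carry: 2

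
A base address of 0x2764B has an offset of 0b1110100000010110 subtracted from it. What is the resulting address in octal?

0x2764B = 0o473113 in octal.
0b1110100000010110 = 0o164026 in octal.
Subtract column by column in base 8:
  3-6 → 5 (borrow)
  1-2-1 → 6 (borrow)
  1-0-1 → 0
  3-4 → 7 (borrow)
  7-6-1 → 0
  4-1 → 3

0o307065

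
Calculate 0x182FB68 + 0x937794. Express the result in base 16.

0x21672FC

Add column by column in base 16, right to left:
  8+4 = C
  6+9 = F
  B+7 = 2 carry 1
  F+7+1 = 7 carry 1
  2+3+1 = 6
  8+9 = 1 carry 1
  1+0+1 = 2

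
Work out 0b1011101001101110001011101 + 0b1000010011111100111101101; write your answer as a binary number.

Add column by column in base 2, right to left:
  1+1 = 0 carry 1
  0+0+1 = 1
  1+1 = 0 carry 1
  1+1+1 = 1 carry 1
  1+0+1 = 0 carry 1
  0+1+1 = 0 carry 1
  1+1+1 = 1 carry 1
  0+1+1 = 0 carry 1
  0+1+1 = 0 carry 1
  0+0+1 = 1
  1+0 = 1
  1+1 = 0 carry 1
  1+1+1 = 1 carry 1
  0+1+1 = 0 carry 1
  1+1+1 = 1 carry 1
  1+1+1 = 1 carry 1
  0+1+1 = 0 carry 1
  0+0+1 = 1
  1+0 = 1
  0+1 = 1
  1+0 = 1
  1+0 = 1
  1+0 = 1
  0+0 = 0
  1+1 = 0 carry 1
  final carry 1

0b10011111101101011001001010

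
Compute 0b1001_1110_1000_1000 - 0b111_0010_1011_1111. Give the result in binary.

0b10101111001001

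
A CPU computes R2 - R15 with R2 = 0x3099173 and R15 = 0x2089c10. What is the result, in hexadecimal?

Subtract column by column in base 16:
  3-0 → 3
  7-1 → 6
  1-c → 5 (borrow)
  9-9-1 → f (borrow)
  9-8-1 → 0
  0-0 → 0
  3-2 → 1

0x100f563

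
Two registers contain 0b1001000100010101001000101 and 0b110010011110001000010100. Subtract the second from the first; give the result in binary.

0b10110000100100000110001

Subtract column by column in base 2:
  1-0 → 1
  0-0 → 0
  1-1 → 0
  0-0 → 0
  0-1 → 1 (borrow)
  0-0-1 → 1 (borrow)
  1-0-1 → 0
  0-0 → 0
  0-0 → 0
  1-1 → 0
  0-0 → 0
  1-0 → 1
  0-0 → 0
  1-1 → 0
  0-1 → 1 (borrow)
  0-1-1 → 0 (borrow)
  0-1-1 → 0 (borrow)
  1-0-1 → 0
  0-0 → 0
  0-1 → 1 (borrow)
  0-0-1 → 1 (borrow)
  1-0-1 → 0
  0-1 → 1 (borrow)
  0-1-1 → 0 (borrow)
  1-0-1 → 0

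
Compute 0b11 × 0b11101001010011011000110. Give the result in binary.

Multiply each base-2 digit by 3, carrying:
  0×3 = 0 → write 0
  1×3 = 3 → write 1 carry 1
  1×3+1 = 4 → write 0 carry 2
  0×3+2 = 2 → write 0 carry 1
  0×3+1 = 1 → write 1
  0×3 = 0 → write 0
  1×3 = 3 → write 1 carry 1
  1×3+1 = 4 → write 0 carry 2
  0×3+2 = 2 → write 0 carry 1
  1×3+1 = 4 → write 0 carry 2
  1×3+2 = 5 → write 1 carry 2
  0×3+2 = 2 → write 0 carry 1
  0×3+1 = 1 → write 1
  1×3 = 3 → write 1 carry 1
  0×3+1 = 1 → write 1
  1×3 = 3 → write 1 carry 1
  0×3+1 = 1 → write 1
  0×3 = 0 → write 0
  1×3 = 3 → write 1 carry 1
  0×3+1 = 1 → write 1
  1×3 = 3 → write 1 carry 1
  1×3+1 = 4 → write 0 carry 2
  1×3+2 = 5 → write 1 carry 2
  remaining carry: 10

0b1010111011111010001010010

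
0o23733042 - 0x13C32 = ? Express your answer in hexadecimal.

0o23733042 = 0x4FB622 in hexadecimal.
Subtract column by column in base 16:
  2-2 → 0
  2-3 → F (borrow)
  6-C-1 → 9 (borrow)
  B-3-1 → 7
  F-1 → E
  4-0 → 4

0x4E79F0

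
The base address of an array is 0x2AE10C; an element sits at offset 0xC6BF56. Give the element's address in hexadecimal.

0xF1A062

Add column by column in base 16, right to left:
  C+6 = 2 carry 1
  0+5+1 = 6
  1+F = 0 carry 1
  E+B+1 = A carry 1
  A+6+1 = 1 carry 1
  2+C+1 = F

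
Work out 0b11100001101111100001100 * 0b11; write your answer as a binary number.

0b1010100101001110100100100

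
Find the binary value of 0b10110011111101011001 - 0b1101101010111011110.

0b1000110100101111011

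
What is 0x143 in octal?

Expand each hex digit to 4 bits: 1=0001 4=0100 3=0011.
Group the bits in threes: 101 000 011 → 503.

0o503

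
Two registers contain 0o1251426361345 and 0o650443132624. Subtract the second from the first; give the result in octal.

0o400763226521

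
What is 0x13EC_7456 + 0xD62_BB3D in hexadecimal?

0x214F2F93

Add column by column in base 16, right to left:
  6+D = 3 carry 1
  5+3+1 = 9
  4+B = F
  7+B = 2 carry 1
  C+2+1 = F
  E+6 = 4 carry 1
  3+D+1 = 1 carry 1
  1+0+1 = 2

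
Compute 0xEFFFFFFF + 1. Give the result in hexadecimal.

0xF0000000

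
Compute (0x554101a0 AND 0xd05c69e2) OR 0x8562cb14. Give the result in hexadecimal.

0xd562cbb4

0x554101a0 AND 0xd05c69e2 = 0x504001a0.
Then OR with 0x8562cb14.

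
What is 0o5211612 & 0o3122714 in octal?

0o1000610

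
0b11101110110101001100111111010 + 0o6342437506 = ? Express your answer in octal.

0b11101110110101001100111111010 = 0o3566514772 in octal.
Add column by column in base 8, right to left:
  2+6 = 0 carry 1
  7+0+1 = 0 carry 1
  7+5+1 = 5 carry 1
  4+7+1 = 4 carry 1
  1+3+1 = 5
  5+4 = 1 carry 1
  6+2+1 = 1 carry 1
  6+4+1 = 3 carry 1
  5+3+1 = 1 carry 1
  3+6+1 = 2 carry 1
  final carry 1

0o12131154500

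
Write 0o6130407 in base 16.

Each octal digit is 3 bits: 6=110 1=001 3=011 0=000 4=100 0=000 7=111.
Group the bits into nibbles: 0001 1000 1011 0001 0000 0111 → 18B107.

0x18B107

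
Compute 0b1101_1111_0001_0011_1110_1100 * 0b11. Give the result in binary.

Multiply each base-2 digit by 3, carrying:
  0×3 = 0 → write 0
  0×3 = 0 → write 0
  1×3 = 3 → write 1 carry 1
  1×3+1 = 4 → write 0 carry 2
  0×3+2 = 2 → write 0 carry 1
  1×3+1 = 4 → write 0 carry 2
  1×3+2 = 5 → write 1 carry 2
  1×3+2 = 5 → write 1 carry 2
  1×3+2 = 5 → write 1 carry 2
  1×3+2 = 5 → write 1 carry 2
  0×3+2 = 2 → write 0 carry 1
  0×3+1 = 1 → write 1
  1×3 = 3 → write 1 carry 1
  0×3+1 = 1 → write 1
  0×3 = 0 → write 0
  0×3 = 0 → write 0
  1×3 = 3 → write 1 carry 1
  1×3+1 = 4 → write 0 carry 2
  1×3+2 = 5 → write 1 carry 2
  1×3+2 = 5 → write 1 carry 2
  1×3+2 = 5 → write 1 carry 2
  0×3+2 = 2 → write 0 carry 1
  1×3+1 = 4 → write 0 carry 2
  1×3+2 = 5 → write 1 carry 2
  remaining carry: 10

0b10100111010011101111000100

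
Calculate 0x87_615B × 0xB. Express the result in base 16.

0x5D12EE9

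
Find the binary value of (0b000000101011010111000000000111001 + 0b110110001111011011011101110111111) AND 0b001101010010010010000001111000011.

Add column by column in base 2, right to left:
  1+1 = 0 carry 1
  0+1+1 = 0 carry 1
  0+1+1 = 0 carry 1
  1+1+1 = 1 carry 1
  1+1+1 = 1 carry 1
  1+1+1 = 1 carry 1
  0+0+1 = 1
  0+1 = 1
  0+1 = 1
  0+1 = 1
  0+0 = 0
  0+1 = 1
  0+1 = 1
  0+1 = 1
  0+0 = 0
  1+1 = 0 carry 1
  1+1+1 = 1 carry 1
  1+0+1 = 0 carry 1
  0+1+1 = 0 carry 1
  1+1+1 = 1 carry 1
  0+0+1 = 1
  1+1 = 0 carry 1
  1+1+1 = 1 carry 1
  0+1+1 = 0 carry 1
  1+1+1 = 1 carry 1
  0+0+1 = 1
  1+0 = 1
  0+0 = 0
  0+1 = 1
  0+1 = 1
  0+0 = 0
  0+1 = 1
  0+1 = 1
Sum = 0b110110111010110010011101111111000; now AND with 0b001101010010010010000001111000011:
  110110111010110010011101111111000
& 001101010010010010000001111000011
= 000100010010010010000001111000000

0b100010010010010000001111000000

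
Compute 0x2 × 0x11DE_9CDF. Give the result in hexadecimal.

0x23BD39BE

Multiply each base-16 digit by 2, carrying:
  F×2 = 30 → write E carry 1
  D×2+1 = 27 → write B carry 1
  C×2+1 = 25 → write 9 carry 1
  9×2+1 = 19 → write 3 carry 1
  E×2+1 = 29 → write D carry 1
  D×2+1 = 27 → write B carry 1
  1×2+1 = 3 → write 3
  1×2 = 2 → write 2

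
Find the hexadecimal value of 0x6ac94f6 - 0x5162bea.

0x196690c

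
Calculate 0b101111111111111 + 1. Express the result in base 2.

0b110000000000000

The trailing 13 digits are 1 (max in base 2), so adding 1 cascades: they roll to 0 and the next digit up increments.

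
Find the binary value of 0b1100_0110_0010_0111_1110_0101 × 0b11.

Multiply each base-2 digit by 3, carrying:
  1×3 = 3 → write 1 carry 1
  0×3+1 = 1 → write 1
  1×3 = 3 → write 1 carry 1
  0×3+1 = 1 → write 1
  0×3 = 0 → write 0
  1×3 = 3 → write 1 carry 1
  1×3+1 = 4 → write 0 carry 2
  1×3+2 = 5 → write 1 carry 2
  1×3+2 = 5 → write 1 carry 2
  1×3+2 = 5 → write 1 carry 2
  1×3+2 = 5 → write 1 carry 2
  0×3+2 = 2 → write 0 carry 1
  0×3+1 = 1 → write 1
  1×3 = 3 → write 1 carry 1
  0×3+1 = 1 → write 1
  0×3 = 0 → write 0
  0×3 = 0 → write 0
  1×3 = 3 → write 1 carry 1
  1×3+1 = 4 → write 0 carry 2
  0×3+2 = 2 → write 0 carry 1
  0×3+1 = 1 → write 1
  0×3 = 0 → write 0
  1×3 = 3 → write 1 carry 1
  1×3+1 = 4 → write 0 carry 2
  remaining carry: 10

0b10010100100111011110101111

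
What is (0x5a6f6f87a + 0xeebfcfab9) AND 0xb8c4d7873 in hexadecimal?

0x80417033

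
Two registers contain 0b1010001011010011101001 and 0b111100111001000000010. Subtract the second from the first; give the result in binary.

Subtract column by column in base 2:
  1-0 → 1
  0-1 → 1 (borrow)
  0-0-1 → 1 (borrow)
  1-0-1 → 0
  0-0 → 0
  1-0 → 1
  1-0 → 1
  1-0 → 1
  0-0 → 0
  0-1 → 1 (borrow)
  1-0-1 → 0
  0-0 → 0
  1-1 → 0
  1-1 → 0
  0-1 → 1 (borrow)
  1-0-1 → 0
  0-0 → 0
  0-1 → 1 (borrow)
  0-1-1 → 0 (borrow)
  1-1-1 → 1 (borrow)
  0-1-1 → 0 (borrow)
  1-0-1 → 0

0b10100100001011100111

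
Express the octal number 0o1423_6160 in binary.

0b1100010011110001110000

Each octal digit is 3 bits: 1=001 4=100 2=010 3=011 6=110 1=001 6=110 0=000.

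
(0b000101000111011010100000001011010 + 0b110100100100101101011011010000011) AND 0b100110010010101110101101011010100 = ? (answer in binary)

Add column by column in base 2, right to left:
  0+1 = 1
  1+1 = 0 carry 1
  0+0+1 = 1
  1+0 = 1
  1+0 = 1
  0+0 = 0
  1+0 = 1
  0+1 = 1
  0+0 = 0
  0+1 = 1
  0+1 = 1
  0+0 = 0
  0+1 = 1
  0+1 = 1
  1+0 = 1
  0+1 = 1
  1+0 = 1
  0+1 = 1
  1+1 = 0 carry 1
  1+0+1 = 0 carry 1
  0+1+1 = 0 carry 1
  1+0+1 = 0 carry 1
  1+0+1 = 0 carry 1
  1+1+1 = 1 carry 1
  0+0+1 = 1
  0+0 = 0
  0+1 = 1
  1+0 = 1
  0+0 = 0
  1+1 = 0 carry 1
  0+0+1 = 1
  0+1 = 1
  0+1 = 1
Sum = 0b111001101100000111111011011011101; now AND with 0b100110010010101110101101011010100:
  111001101100000111111011011011101
& 100110010010101110101101011010100
= 100000000000000110101001011010100

0b100000000000000110101001011010100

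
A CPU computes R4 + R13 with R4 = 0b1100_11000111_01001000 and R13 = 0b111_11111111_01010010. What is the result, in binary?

Add column by column in base 2, right to left:
  0+0 = 0
  0+1 = 1
  0+0 = 0
  1+0 = 1
  0+1 = 1
  0+0 = 0
  1+1 = 0 carry 1
  0+0+1 = 1
  1+1 = 0 carry 1
  1+1+1 = 1 carry 1
  1+1+1 = 1 carry 1
  0+1+1 = 0 carry 1
  0+1+1 = 0 carry 1
  0+1+1 = 0 carry 1
  1+1+1 = 1 carry 1
  1+1+1 = 1 carry 1
  0+1+1 = 0 carry 1
  0+1+1 = 0 carry 1
  1+1+1 = 1 carry 1
  1+0+1 = 0 carry 1
  final carry 1

0b101001100011010011010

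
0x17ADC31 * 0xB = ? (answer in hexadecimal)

0x1047761B

Multiply each base-16 digit by 11, carrying:
  1×11 = 11 → write B
  3×11 = 33 → write 1 carry 2
  C×11+2 = 134 → write 6 carry 8
  D×11+8 = 151 → write 7 carry 9
  A×11+9 = 119 → write 7 carry 7
  7×11+7 = 84 → write 4 carry 5
  1×11+5 = 16 → write 0 carry 1
  remaining carry: 1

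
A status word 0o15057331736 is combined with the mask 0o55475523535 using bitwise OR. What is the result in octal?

OR each oct digit independently (no carries):
  1|5=5, 5|5=5, 0|4=4, 5|7=7, 7|5=7, 3|5=7, 3|2=3, 1|3=3, 7|5=7, 3|3=3, 6|5=7

0o55477733737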